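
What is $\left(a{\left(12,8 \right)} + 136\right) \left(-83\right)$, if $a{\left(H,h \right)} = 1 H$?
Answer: $-12284$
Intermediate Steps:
$a{\left(H,h \right)} = H$
$\left(a{\left(12,8 \right)} + 136\right) \left(-83\right) = \left(12 + 136\right) \left(-83\right) = 148 \left(-83\right) = -12284$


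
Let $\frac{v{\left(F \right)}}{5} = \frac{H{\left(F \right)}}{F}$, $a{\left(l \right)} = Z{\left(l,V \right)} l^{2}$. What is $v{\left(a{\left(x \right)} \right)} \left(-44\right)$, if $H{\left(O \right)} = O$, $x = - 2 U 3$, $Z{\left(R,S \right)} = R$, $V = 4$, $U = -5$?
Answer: $-220$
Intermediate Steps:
$x = 30$ ($x = \left(-2\right) \left(-5\right) 3 = 10 \cdot 3 = 30$)
$a{\left(l \right)} = l^{3}$ ($a{\left(l \right)} = l l^{2} = l^{3}$)
$v{\left(F \right)} = 5$ ($v{\left(F \right)} = 5 \frac{F}{F} = 5 \cdot 1 = 5$)
$v{\left(a{\left(x \right)} \right)} \left(-44\right) = 5 \left(-44\right) = -220$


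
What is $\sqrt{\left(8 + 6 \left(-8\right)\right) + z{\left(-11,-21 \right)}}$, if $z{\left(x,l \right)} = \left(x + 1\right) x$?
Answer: $\sqrt{70} \approx 8.3666$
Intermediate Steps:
$z{\left(x,l \right)} = x \left(1 + x\right)$ ($z{\left(x,l \right)} = \left(1 + x\right) x = x \left(1 + x\right)$)
$\sqrt{\left(8 + 6 \left(-8\right)\right) + z{\left(-11,-21 \right)}} = \sqrt{\left(8 + 6 \left(-8\right)\right) - 11 \left(1 - 11\right)} = \sqrt{\left(8 - 48\right) - -110} = \sqrt{-40 + 110} = \sqrt{70}$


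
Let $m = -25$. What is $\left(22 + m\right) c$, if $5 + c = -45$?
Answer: $150$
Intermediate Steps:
$c = -50$ ($c = -5 - 45 = -50$)
$\left(22 + m\right) c = \left(22 - 25\right) \left(-50\right) = \left(-3\right) \left(-50\right) = 150$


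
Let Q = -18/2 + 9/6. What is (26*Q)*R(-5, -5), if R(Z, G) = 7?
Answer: -1365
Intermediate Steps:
Q = -15/2 (Q = -18*½ + 9*(⅙) = -9 + 3/2 = -15/2 ≈ -7.5000)
(26*Q)*R(-5, -5) = (26*(-15/2))*7 = -195*7 = -1365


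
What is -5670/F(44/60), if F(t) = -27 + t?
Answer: 42525/197 ≈ 215.86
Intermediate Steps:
-5670/F(44/60) = -5670/(-27 + 44/60) = -5670/(-27 + 44*(1/60)) = -5670/(-27 + 11/15) = -5670/(-394/15) = -5670*(-15/394) = 42525/197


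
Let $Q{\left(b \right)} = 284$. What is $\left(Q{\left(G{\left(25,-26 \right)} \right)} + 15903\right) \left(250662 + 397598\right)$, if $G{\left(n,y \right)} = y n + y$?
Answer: $10493384620$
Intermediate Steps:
$G{\left(n,y \right)} = y + n y$ ($G{\left(n,y \right)} = n y + y = y + n y$)
$\left(Q{\left(G{\left(25,-26 \right)} \right)} + 15903\right) \left(250662 + 397598\right) = \left(284 + 15903\right) \left(250662 + 397598\right) = 16187 \cdot 648260 = 10493384620$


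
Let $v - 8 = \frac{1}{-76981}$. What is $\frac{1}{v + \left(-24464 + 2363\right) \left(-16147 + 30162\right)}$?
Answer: $- \frac{76981}{23844518874368} \approx -3.2285 \cdot 10^{-9}$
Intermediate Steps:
$v = \frac{615847}{76981}$ ($v = 8 + \frac{1}{-76981} = 8 - \frac{1}{76981} = \frac{615847}{76981} \approx 8.0$)
$\frac{1}{v + \left(-24464 + 2363\right) \left(-16147 + 30162\right)} = \frac{1}{\frac{615847}{76981} + \left(-24464 + 2363\right) \left(-16147 + 30162\right)} = \frac{1}{\frac{615847}{76981} - 309745515} = \frac{1}{- \frac{23844518874368}{76981}} = - \frac{76981}{23844518874368}$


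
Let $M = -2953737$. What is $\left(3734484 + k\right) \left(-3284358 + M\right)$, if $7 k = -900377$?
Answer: $- \frac{157455824514045}{7} \approx -2.2494 \cdot 10^{13}$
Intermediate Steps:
$k = - \frac{900377}{7}$ ($k = \frac{1}{7} \left(-900377\right) = - \frac{900377}{7} \approx -1.2863 \cdot 10^{5}$)
$\left(3734484 + k\right) \left(-3284358 + M\right) = \left(3734484 - \frac{900377}{7}\right) \left(-3284358 - 2953737\right) = \frac{25241011}{7} \left(-6238095\right) = - \frac{157455824514045}{7}$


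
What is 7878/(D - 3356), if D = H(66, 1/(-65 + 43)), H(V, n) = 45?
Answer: -7878/3311 ≈ -2.3793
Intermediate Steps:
D = 45
7878/(D - 3356) = 7878/(45 - 3356) = 7878/(-3311) = 7878*(-1/3311) = -7878/3311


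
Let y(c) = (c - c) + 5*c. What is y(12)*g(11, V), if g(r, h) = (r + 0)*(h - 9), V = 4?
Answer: -3300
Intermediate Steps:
g(r, h) = r*(-9 + h)
y(c) = 5*c (y(c) = 0 + 5*c = 5*c)
y(12)*g(11, V) = (5*12)*(11*(-9 + 4)) = 60*(11*(-5)) = 60*(-55) = -3300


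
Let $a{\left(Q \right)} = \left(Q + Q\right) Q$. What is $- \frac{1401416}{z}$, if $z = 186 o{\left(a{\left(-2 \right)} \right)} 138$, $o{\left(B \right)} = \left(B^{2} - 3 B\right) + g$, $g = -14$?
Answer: $- \frac{175177}{83421} \approx -2.0999$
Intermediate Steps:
$a{\left(Q \right)} = 2 Q^{2}$ ($a{\left(Q \right)} = 2 Q Q = 2 Q^{2}$)
$o{\left(B \right)} = -14 + B^{2} - 3 B$ ($o{\left(B \right)} = \left(B^{2} - 3 B\right) - 14 = -14 + B^{2} - 3 B$)
$z = 667368$ ($z = 186 \left(-14 + \left(2 \left(-2\right)^{2}\right)^{2} - 3 \cdot 2 \left(-2\right)^{2}\right) 138 = 186 \left(-14 + \left(2 \cdot 4\right)^{2} - 3 \cdot 2 \cdot 4\right) 138 = 186 \left(-14 + 8^{2} - 24\right) 138 = 186 \left(-14 + 64 - 24\right) 138 = 186 \cdot 26 \cdot 138 = 4836 \cdot 138 = 667368$)
$- \frac{1401416}{z} = - \frac{1401416}{667368} = \left(-1401416\right) \frac{1}{667368} = - \frac{175177}{83421}$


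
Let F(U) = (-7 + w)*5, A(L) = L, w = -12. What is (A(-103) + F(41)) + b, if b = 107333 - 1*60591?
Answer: 46544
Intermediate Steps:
b = 46742 (b = 107333 - 60591 = 46742)
F(U) = -95 (F(U) = (-7 - 12)*5 = -19*5 = -95)
(A(-103) + F(41)) + b = (-103 - 95) + 46742 = -198 + 46742 = 46544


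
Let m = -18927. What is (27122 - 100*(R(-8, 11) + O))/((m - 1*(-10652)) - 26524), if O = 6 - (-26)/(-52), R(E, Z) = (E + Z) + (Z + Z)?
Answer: -1416/2047 ≈ -0.69174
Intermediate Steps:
R(E, Z) = E + 3*Z (R(E, Z) = (E + Z) + 2*Z = E + 3*Z)
O = 11/2 (O = 6 - (-26)*(-1)/52 = 6 - 1*½ = 6 - ½ = 11/2 ≈ 5.5000)
(27122 - 100*(R(-8, 11) + O))/((m - 1*(-10652)) - 26524) = (27122 - 100*((-8 + 3*11) + 11/2))/((-18927 - 1*(-10652)) - 26524) = (27122 - 100*((-8 + 33) + 11/2))/((-18927 + 10652) - 26524) = (27122 - 100*(25 + 11/2))/(-8275 - 26524) = (27122 - 100*61/2)/(-34799) = (27122 - 3050)*(-1/34799) = 24072*(-1/34799) = -1416/2047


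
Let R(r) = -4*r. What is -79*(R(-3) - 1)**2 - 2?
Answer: -9561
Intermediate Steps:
-79*(R(-3) - 1)**2 - 2 = -79*(-4*(-3) - 1)**2 - 2 = -79*(12 - 1)**2 - 2 = -79*11**2 - 2 = -79*121 - 2 = -9559 - 2 = -9561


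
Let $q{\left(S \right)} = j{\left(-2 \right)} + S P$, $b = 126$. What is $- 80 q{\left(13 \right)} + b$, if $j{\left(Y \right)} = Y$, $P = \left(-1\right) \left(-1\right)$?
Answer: $-754$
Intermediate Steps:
$P = 1$
$q{\left(S \right)} = -2 + S$ ($q{\left(S \right)} = -2 + S 1 = -2 + S$)
$- 80 q{\left(13 \right)} + b = - 80 \left(-2 + 13\right) + 126 = \left(-80\right) 11 + 126 = -880 + 126 = -754$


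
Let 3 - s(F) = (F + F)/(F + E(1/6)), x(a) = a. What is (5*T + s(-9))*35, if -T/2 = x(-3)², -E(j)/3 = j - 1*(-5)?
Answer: -21495/7 ≈ -3070.7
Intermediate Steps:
E(j) = -15 - 3*j (E(j) = -3*(j - 1*(-5)) = -3*(j + 5) = -3*(5 + j) = -15 - 3*j)
T = -18 (T = -2*(-3)² = -2*9 = -18)
s(F) = 3 - 2*F/(-31/2 + F) (s(F) = 3 - (F + F)/(F + (-15 - 3/6)) = 3 - 2*F/(F + (-15 - 3*⅙)) = 3 - 2*F/(F + (-15 - ½)) = 3 - 2*F/(F - 31/2) = 3 - 2*F/(-31/2 + F))
(5*T + s(-9))*35 = (5*(-18) + (-93 + 2*(-9))/(-31 + 2*(-9)))*35 = (-90 + (-93 - 18)/(-31 - 18))*35 = (-90 - 111/(-49))*35 = (-90 - 1/49*(-111))*35 = (-90 + 111/49)*35 = -4299/49*35 = -21495/7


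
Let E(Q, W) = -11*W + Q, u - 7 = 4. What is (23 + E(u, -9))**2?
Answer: 17689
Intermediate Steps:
u = 11 (u = 7 + 4 = 11)
E(Q, W) = Q - 11*W
(23 + E(u, -9))**2 = (23 + (11 - 11*(-9)))**2 = (23 + (11 + 99))**2 = (23 + 110)**2 = 133**2 = 17689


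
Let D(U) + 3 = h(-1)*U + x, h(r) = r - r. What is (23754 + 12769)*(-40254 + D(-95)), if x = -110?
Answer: -1474323941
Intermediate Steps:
h(r) = 0
D(U) = -113 (D(U) = -3 + (0*U - 110) = -3 + (0 - 110) = -3 - 110 = -113)
(23754 + 12769)*(-40254 + D(-95)) = (23754 + 12769)*(-40254 - 113) = 36523*(-40367) = -1474323941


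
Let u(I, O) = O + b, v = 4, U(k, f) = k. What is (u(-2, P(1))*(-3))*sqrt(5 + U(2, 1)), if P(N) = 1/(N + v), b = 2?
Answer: -33*sqrt(7)/5 ≈ -17.462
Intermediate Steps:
P(N) = 1/(4 + N) (P(N) = 1/(N + 4) = 1/(4 + N))
u(I, O) = 2 + O (u(I, O) = O + 2 = 2 + O)
(u(-2, P(1))*(-3))*sqrt(5 + U(2, 1)) = ((2 + 1/(4 + 1))*(-3))*sqrt(5 + 2) = ((2 + 1/5)*(-3))*sqrt(7) = ((11/5)*(-3))*sqrt(7) = -33*sqrt(7)/5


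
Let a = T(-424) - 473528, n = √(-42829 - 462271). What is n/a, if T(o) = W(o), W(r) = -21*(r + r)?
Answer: -I*√5051/45572 ≈ -0.0015595*I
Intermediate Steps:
W(r) = -42*r
T(o) = -42*o
n = 10*I*√5051 (n = √(-505100) = 10*I*√5051 ≈ 710.7*I)
a = -455720 (a = -42*(-424) - 473528 = 17808 - 473528 = -455720)
n/a = (10*I*√5051)/(-455720) = (10*I*√5051)*(-1/455720) = -I*√5051/45572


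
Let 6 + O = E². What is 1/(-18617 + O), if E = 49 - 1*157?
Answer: -1/6959 ≈ -0.00014370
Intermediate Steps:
E = -108 (E = 49 - 157 = -108)
O = 11658 (O = -6 + (-108)² = -6 + 11664 = 11658)
1/(-18617 + O) = 1/(-18617 + 11658) = 1/(-6959) = -1/6959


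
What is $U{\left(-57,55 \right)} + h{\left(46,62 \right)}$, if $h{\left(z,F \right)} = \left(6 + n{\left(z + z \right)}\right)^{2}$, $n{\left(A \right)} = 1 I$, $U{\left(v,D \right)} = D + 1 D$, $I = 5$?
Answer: $231$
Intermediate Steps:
$U{\left(v,D \right)} = 2 D$ ($U{\left(v,D \right)} = D + D = 2 D$)
$n{\left(A \right)} = 5$ ($n{\left(A \right)} = 1 \cdot 5 = 5$)
$h{\left(z,F \right)} = 121$ ($h{\left(z,F \right)} = \left(6 + 5\right)^{2} = 11^{2} = 121$)
$U{\left(-57,55 \right)} + h{\left(46,62 \right)} = 2 \cdot 55 + 121 = 110 + 121 = 231$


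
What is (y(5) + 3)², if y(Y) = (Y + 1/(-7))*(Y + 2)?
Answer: 1369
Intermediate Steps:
y(Y) = (2 + Y)*(-⅐ + Y) (y(Y) = (Y - ⅐)*(2 + Y) = (-⅐ + Y)*(2 + Y) = (2 + Y)*(-⅐ + Y))
(y(5) + 3)² = ((-2/7 + 5² + (13/7)*5) + 3)² = ((-2/7 + 25 + 65/7) + 3)² = (34 + 3)² = 37² = 1369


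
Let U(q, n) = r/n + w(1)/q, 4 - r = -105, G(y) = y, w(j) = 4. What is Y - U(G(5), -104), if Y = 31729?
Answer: 16499209/520 ≈ 31729.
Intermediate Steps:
r = 109 (r = 4 - 1*(-105) = 4 + 105 = 109)
U(q, n) = 4/q + 109/n (U(q, n) = 109/n + 4/q = 4/q + 109/n)
Y - U(G(5), -104) = 31729 - (4/5 + 109/(-104)) = 31729 - (4*(⅕) + 109*(-1/104)) = 31729 - (⅘ - 109/104) = 31729 - 1*(-129/520) = 31729 + 129/520 = 16499209/520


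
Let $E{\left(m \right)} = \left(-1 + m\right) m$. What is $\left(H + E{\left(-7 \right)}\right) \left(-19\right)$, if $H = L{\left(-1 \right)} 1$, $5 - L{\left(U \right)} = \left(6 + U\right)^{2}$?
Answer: $-684$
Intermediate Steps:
$L{\left(U \right)} = 5 - \left(6 + U\right)^{2}$
$E{\left(m \right)} = m \left(-1 + m\right)$
$H = -20$ ($H = \left(5 - \left(6 - 1\right)^{2}\right) 1 = \left(5 - 5^{2}\right) 1 = \left(5 - 25\right) 1 = \left(-20\right) 1 = -20$)
$\left(H + E{\left(-7 \right)}\right) \left(-19\right) = \left(-20 - 7 \left(-1 - 7\right)\right) \left(-19\right) = \left(-20 - -56\right) \left(-19\right) = \left(-20 + 56\right) \left(-19\right) = 36 \left(-19\right) = -684$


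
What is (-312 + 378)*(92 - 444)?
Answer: -23232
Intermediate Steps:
(-312 + 378)*(92 - 444) = 66*(-352) = -23232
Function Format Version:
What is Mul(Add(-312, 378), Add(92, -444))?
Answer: -23232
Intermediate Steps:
Mul(Add(-312, 378), Add(92, -444)) = Mul(66, -352) = -23232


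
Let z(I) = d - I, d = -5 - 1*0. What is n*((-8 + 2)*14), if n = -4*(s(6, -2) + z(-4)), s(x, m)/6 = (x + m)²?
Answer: 31920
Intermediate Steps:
s(x, m) = 6*(m + x)² (s(x, m) = 6*(x + m)² = 6*(m + x)²)
d = -5 (d = -5 + 0 = -5)
z(I) = -5 - I
n = -380 (n = -4*(6*(-2 + 6)² + (-5 - 1*(-4))) = -4*(6*4² + (-5 + 4)) = -4*(6*16 - 1) = -4*(96 - 1) = -4*95 = -380)
n*((-8 + 2)*14) = -380*(-8 + 2)*14 = -(-2280)*14 = -380*(-84) = 31920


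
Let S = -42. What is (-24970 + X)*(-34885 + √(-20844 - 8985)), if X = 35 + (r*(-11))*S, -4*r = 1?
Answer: 1747773385/2 - 50101*I*√29829/2 ≈ 8.7389e+8 - 4.3265e+6*I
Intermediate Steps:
r = -¼ (r = -¼*1 = -¼ ≈ -0.25000)
X = -161/2 (X = 35 - ¼*(-11)*(-42) = 35 + (11/4)*(-42) = 35 - 231/2 = -161/2 ≈ -80.500)
(-24970 + X)*(-34885 + √(-20844 - 8985)) = (-24970 - 161/2)*(-34885 + √(-20844 - 8985)) = -50101*(-34885 + √(-29829))/2 = -50101*(-34885 + I*√29829)/2 = 1747773385/2 - 50101*I*√29829/2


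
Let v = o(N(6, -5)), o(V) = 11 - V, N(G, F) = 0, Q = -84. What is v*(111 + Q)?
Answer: 297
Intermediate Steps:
v = 11 (v = 11 - 1*0 = 11 + 0 = 11)
v*(111 + Q) = 11*(111 - 84) = 11*27 = 297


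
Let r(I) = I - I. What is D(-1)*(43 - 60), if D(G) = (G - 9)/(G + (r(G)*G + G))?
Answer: -85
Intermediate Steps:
r(I) = 0
D(G) = (-9 + G)/(2*G) (D(G) = (G - 9)/(G + (0*G + G)) = (-9 + G)/(G + (0 + G)) = (-9 + G)/(G + G) = (-9 + G)/((2*G)) = (-9 + G)*(1/(2*G)) = (-9 + G)/(2*G))
D(-1)*(43 - 60) = ((1/2)*(-9 - 1)/(-1))*(43 - 60) = ((1/2)*(-1)*(-10))*(-17) = 5*(-17) = -85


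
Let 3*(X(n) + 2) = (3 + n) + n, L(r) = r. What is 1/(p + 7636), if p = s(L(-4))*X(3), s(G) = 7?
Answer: 1/7643 ≈ 0.00013084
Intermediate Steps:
X(n) = -1 + 2*n/3 (X(n) = -2 + ((3 + n) + n)/3 = -2 + (3 + 2*n)/3 = -2 + (1 + 2*n/3) = -1 + 2*n/3)
p = 7 (p = 7*(-1 + (⅔)*3) = 7*(-1 + 2) = 7*1 = 7)
1/(p + 7636) = 1/(7 + 7636) = 1/7643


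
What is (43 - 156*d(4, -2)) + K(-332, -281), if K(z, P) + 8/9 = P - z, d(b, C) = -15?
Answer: 21898/9 ≈ 2433.1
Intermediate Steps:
K(z, P) = -8/9 + P - z (K(z, P) = -8/9 + (P - z) = -8/9 + P - z)
(43 - 156*d(4, -2)) + K(-332, -281) = (43 - 156*(-15)) + (-8/9 - 281 - 1*(-332)) = (43 + 2340) + (-8/9 - 281 + 332) = 2383 + 451/9 = 21898/9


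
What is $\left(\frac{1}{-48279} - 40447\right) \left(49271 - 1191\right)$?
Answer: $- \frac{93887773529120}{48279} \approx -1.9447 \cdot 10^{9}$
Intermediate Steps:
$\left(\frac{1}{-48279} - 40447\right) \left(49271 - 1191\right) = \left(- \frac{1}{48279} - 40447\right) 48080 = \left(- \frac{1952740714}{48279}\right) 48080 = - \frac{93887773529120}{48279}$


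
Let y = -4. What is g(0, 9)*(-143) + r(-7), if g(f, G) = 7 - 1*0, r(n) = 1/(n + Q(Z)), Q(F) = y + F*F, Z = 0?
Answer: -11012/11 ≈ -1001.1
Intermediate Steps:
Q(F) = -4 + F² (Q(F) = -4 + F*F = -4 + F²)
r(n) = 1/(-4 + n) (r(n) = 1/(n + (-4 + 0²)) = 1/(n + (-4 + 0)) = 1/(n - 4) = 1/(-4 + n))
g(f, G) = 7 (g(f, G) = 7 + 0 = 7)
g(0, 9)*(-143) + r(-7) = 7*(-143) + 1/(-4 - 7) = -1001 + 1/(-11) = -1001 - 1/11 = -11012/11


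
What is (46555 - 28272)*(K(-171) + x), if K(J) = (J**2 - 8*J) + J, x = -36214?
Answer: -105602608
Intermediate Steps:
K(J) = J**2 - 7*J
(46555 - 28272)*(K(-171) + x) = (46555 - 28272)*(-171*(-7 - 171) - 36214) = 18283*(-171*(-178) - 36214) = 18283*(30438 - 36214) = 18283*(-5776) = -105602608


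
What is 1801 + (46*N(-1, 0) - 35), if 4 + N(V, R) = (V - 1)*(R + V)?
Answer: 1674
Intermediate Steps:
N(V, R) = -4 + (-1 + V)*(R + V) (N(V, R) = -4 + (V - 1)*(R + V) = -4 + (-1 + V)*(R + V))
1801 + (46*N(-1, 0) - 35) = 1801 + (46*(-4 + (-1)² - 1*0 - 1*(-1) + 0*(-1)) - 35) = 1801 + (46*(-4 + 1 + 0 + 1 + 0) - 35) = 1801 + (46*(-2) - 35) = 1801 + (-92 - 35) = 1801 - 127 = 1674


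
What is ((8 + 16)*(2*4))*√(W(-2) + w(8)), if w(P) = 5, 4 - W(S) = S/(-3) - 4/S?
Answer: 64*√57 ≈ 483.19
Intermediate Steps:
W(S) = 4 + 4/S + S/3 (W(S) = 4 - (S/(-3) - 4/S) = 4 - (S*(-⅓) - 4/S) = 4 - (-S/3 - 4/S) = 4 - (-4/S - S/3) = 4 + (4/S + S/3) = 4 + 4/S + S/3)
((8 + 16)*(2*4))*√(W(-2) + w(8)) = ((8 + 16)*(2*4))*√((4 + 4/(-2) + (⅓)*(-2)) + 5) = (24*8)*√((4 + 4*(-½) - ⅔) + 5) = 192*√((4 - 2 - ⅔) + 5) = 192*√(4/3 + 5) = 192*√(19/3) = 192*(√57/3) = 64*√57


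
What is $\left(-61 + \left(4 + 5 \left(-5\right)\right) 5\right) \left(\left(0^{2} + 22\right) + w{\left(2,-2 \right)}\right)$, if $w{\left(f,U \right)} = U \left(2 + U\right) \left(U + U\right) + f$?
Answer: $-3984$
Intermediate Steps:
$w{\left(f,U \right)} = f + 2 U^{2} \left(2 + U\right)$ ($w{\left(f,U \right)} = U \left(2 + U\right) 2 U + f = U 2 U \left(2 + U\right) + f = 2 U^{2} \left(2 + U\right) + f = f + 2 U^{2} \left(2 + U\right)$)
$\left(-61 + \left(4 + 5 \left(-5\right)\right) 5\right) \left(\left(0^{2} + 22\right) + w{\left(2,-2 \right)}\right) = \left(-61 + \left(4 + 5 \left(-5\right)\right) 5\right) \left(\left(0^{2} + 22\right) + \left(2 + 2 \left(-2\right)^{3} + 4 \left(-2\right)^{2}\right)\right) = \left(-61 + \left(4 - 25\right) 5\right) \left(\left(0 + 22\right) + \left(2 + 2 \left(-8\right) + 4 \cdot 4\right)\right) = \left(-61 - 105\right) \left(22 + \left(2 - 16 + 16\right)\right) = \left(-61 - 105\right) \left(22 + 2\right) = \left(-166\right) 24 = -3984$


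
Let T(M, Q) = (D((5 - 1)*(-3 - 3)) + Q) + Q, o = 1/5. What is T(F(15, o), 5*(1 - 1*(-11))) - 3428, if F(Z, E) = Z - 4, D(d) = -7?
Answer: -3315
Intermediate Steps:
o = ⅕ ≈ 0.20000
F(Z, E) = -4 + Z
T(M, Q) = -7 + 2*Q (T(M, Q) = (-7 + Q) + Q = -7 + 2*Q)
T(F(15, o), 5*(1 - 1*(-11))) - 3428 = (-7 + 2*(5*(1 - 1*(-11)))) - 3428 = (-7 + 2*(5*(1 + 11))) - 3428 = (-7 + 2*(5*12)) - 3428 = (-7 + 2*60) - 3428 = (-7 + 120) - 3428 = 113 - 3428 = -3315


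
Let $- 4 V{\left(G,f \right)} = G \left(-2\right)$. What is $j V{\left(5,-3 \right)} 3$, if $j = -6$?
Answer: $-45$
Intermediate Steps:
$V{\left(G,f \right)} = \frac{G}{2}$ ($V{\left(G,f \right)} = - \frac{G \left(-2\right)}{4} = - \frac{\left(-2\right) G}{4} = \frac{G}{2}$)
$j V{\left(5,-3 \right)} 3 = - 6 \cdot \frac{1}{2} \cdot 5 \cdot 3 = \left(-6\right) \frac{5}{2} \cdot 3 = \left(-15\right) 3 = -45$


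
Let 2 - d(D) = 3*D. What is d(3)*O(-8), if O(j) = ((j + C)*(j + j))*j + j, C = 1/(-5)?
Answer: 37016/5 ≈ 7403.2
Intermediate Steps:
d(D) = 2 - 3*D
C = -1/5 ≈ -0.20000
O(j) = j + 2*j**2*(-1/5 + j) (O(j) = ((j - 1/5)*(j + j))*j + j = ((-1/5 + j)*(2*j))*j + j = (2*j*(-1/5 + j))*j + j = 2*j**2*(-1/5 + j) + j = j + 2*j**2*(-1/5 + j))
d(3)*O(-8) = (2 - 3*3)*((1/5)*(-8)*(5 - 2*(-8) + 10*(-8)**2)) = (2 - 9)*((1/5)*(-8)*(5 + 16 + 10*64)) = -7*(-8)*(5 + 16 + 640)/5 = -7*(-8)*661/5 = -7*(-5288/5) = 37016/5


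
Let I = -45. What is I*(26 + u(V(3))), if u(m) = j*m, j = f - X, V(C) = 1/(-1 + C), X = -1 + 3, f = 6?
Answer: -1260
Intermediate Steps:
X = 2
j = 4 (j = 6 - 1*2 = 6 - 2 = 4)
u(m) = 4*m
I*(26 + u(V(3))) = -45*(26 + 4/(-1 + 3)) = -45*(26 + 4/2) = -45*(26 + 4*(½)) = -45*(26 + 2) = -45*28 = -1260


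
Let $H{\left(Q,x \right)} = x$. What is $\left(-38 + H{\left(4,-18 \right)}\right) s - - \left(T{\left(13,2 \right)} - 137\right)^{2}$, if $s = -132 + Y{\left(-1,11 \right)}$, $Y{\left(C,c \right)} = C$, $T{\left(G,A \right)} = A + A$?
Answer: $25137$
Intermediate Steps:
$T{\left(G,A \right)} = 2 A$
$s = -133$ ($s = -132 - 1 = -133$)
$\left(-38 + H{\left(4,-18 \right)}\right) s - - \left(T{\left(13,2 \right)} - 137\right)^{2} = \left(-38 - 18\right) \left(-133\right) - - \left(2 \cdot 2 - 137\right)^{2} = \left(-56\right) \left(-133\right) - - \left(4 - 137\right)^{2} = 7448 - - \left(-133\right)^{2} = 7448 - \left(-1\right) 17689 = 7448 - -17689 = 7448 + 17689 = 25137$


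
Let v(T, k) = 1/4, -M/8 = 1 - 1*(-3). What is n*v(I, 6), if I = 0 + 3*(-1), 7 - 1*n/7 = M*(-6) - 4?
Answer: -1267/4 ≈ -316.75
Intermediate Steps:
M = -32 (M = -8*(1 - 1*(-3)) = -8*(1 + 3) = -8*4 = -32)
n = -1267 (n = 49 - 7*(-32*(-6) - 4) = 49 - 7*(192 - 4) = 49 - 7*188 = 49 - 1316 = -1267)
I = -3 (I = 0 - 3 = -3)
v(T, k) = ¼
n*v(I, 6) = -1267*¼ = -1267/4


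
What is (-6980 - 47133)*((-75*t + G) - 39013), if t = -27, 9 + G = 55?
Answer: 1999042446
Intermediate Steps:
G = 46 (G = -9 + 55 = 46)
(-6980 - 47133)*((-75*t + G) - 39013) = (-6980 - 47133)*((-75*(-27) + 46) - 39013) = -54113*((2025 + 46) - 39013) = -54113*(2071 - 39013) = -54113*(-36942) = 1999042446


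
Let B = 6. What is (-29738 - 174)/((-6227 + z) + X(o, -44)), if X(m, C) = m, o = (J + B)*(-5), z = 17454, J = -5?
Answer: -14956/5611 ≈ -2.6655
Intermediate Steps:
o = -5 (o = (-5 + 6)*(-5) = 1*(-5) = -5)
(-29738 - 174)/((-6227 + z) + X(o, -44)) = (-29738 - 174)/((-6227 + 17454) - 5) = -29912/(11227 - 5) = -29912/11222 = -29912*1/11222 = -14956/5611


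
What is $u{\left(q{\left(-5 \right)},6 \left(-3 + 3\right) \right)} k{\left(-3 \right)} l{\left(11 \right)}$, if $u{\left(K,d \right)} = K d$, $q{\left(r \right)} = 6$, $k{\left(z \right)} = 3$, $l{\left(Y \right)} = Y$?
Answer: $0$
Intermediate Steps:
$u{\left(q{\left(-5 \right)},6 \left(-3 + 3\right) \right)} k{\left(-3 \right)} l{\left(11 \right)} = 6 \cdot 6 \left(-3 + 3\right) 3 \cdot 11 = 6 \cdot 6 \cdot 0 \cdot 3 \cdot 11 = 6 \cdot 0 \cdot 3 \cdot 11 = 0 \cdot 3 \cdot 11 = 0 \cdot 11 = 0$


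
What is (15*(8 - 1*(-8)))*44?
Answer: 10560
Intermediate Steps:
(15*(8 - 1*(-8)))*44 = (15*(8 + 8))*44 = (15*16)*44 = 240*44 = 10560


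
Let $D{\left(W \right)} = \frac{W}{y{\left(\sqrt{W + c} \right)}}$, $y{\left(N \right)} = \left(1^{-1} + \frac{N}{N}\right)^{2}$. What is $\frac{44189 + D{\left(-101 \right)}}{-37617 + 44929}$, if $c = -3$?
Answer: $\frac{176655}{29248} \approx 6.0399$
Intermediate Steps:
$y{\left(N \right)} = 4$ ($y{\left(N \right)} = \left(1 + 1\right)^{2} = 2^{2} = 4$)
$D{\left(W \right)} = \frac{W}{4}$
$\frac{44189 + D{\left(-101 \right)}}{-37617 + 44929} = \frac{44189 + \frac{1}{4} \left(-101\right)}{-37617 + 44929} = \frac{44189 - \frac{101}{4}}{7312} = \frac{176655}{4} \cdot \frac{1}{7312} = \frac{176655}{29248}$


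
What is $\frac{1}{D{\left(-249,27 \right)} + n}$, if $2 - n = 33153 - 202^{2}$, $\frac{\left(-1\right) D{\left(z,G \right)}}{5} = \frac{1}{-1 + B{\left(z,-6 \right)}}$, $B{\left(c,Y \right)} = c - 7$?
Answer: $\frac{257}{1966826} \approx 0.00013067$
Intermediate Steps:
$B{\left(c,Y \right)} = -7 + c$
$D{\left(z,G \right)} = - \frac{5}{-8 + z}$ ($D{\left(z,G \right)} = - \frac{5}{-1 + \left(-7 + z\right)} = - \frac{5}{-8 + z}$)
$n = 7653$ ($n = 2 - \left(33153 - 202^{2}\right) = 2 - \left(33153 - 40804\right) = 2 - -7651 = 2 + 7651 = 7653$)
$\frac{1}{D{\left(-249,27 \right)} + n} = \frac{1}{- \frac{5}{-8 - 249} + 7653} = \frac{1}{- \frac{5}{-257} + 7653} = \frac{1}{\left(-5\right) \left(- \frac{1}{257}\right) + 7653} = \frac{1}{\frac{5}{257} + 7653} = \frac{1}{\frac{1966826}{257}} = \frac{257}{1966826}$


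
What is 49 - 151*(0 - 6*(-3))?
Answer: -2669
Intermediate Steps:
49 - 151*(0 - 6*(-3)) = 49 - 151*(0 + 18) = 49 - 151*18 = 49 - 2718 = -2669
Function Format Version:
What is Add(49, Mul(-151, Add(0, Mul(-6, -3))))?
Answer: -2669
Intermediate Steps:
Add(49, Mul(-151, Add(0, Mul(-6, -3)))) = Add(49, Mul(-151, Add(0, 18))) = Add(49, Mul(-151, 18)) = Add(49, -2718) = -2669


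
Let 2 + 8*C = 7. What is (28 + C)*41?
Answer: 9389/8 ≈ 1173.6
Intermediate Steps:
C = 5/8 (C = -¼ + (⅛)*7 = -¼ + 7/8 = 5/8 ≈ 0.62500)
(28 + C)*41 = (28 + 5/8)*41 = (229/8)*41 = 9389/8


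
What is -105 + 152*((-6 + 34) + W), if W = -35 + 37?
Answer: 4455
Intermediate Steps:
W = 2
-105 + 152*((-6 + 34) + W) = -105 + 152*((-6 + 34) + 2) = -105 + 152*(28 + 2) = -105 + 152*30 = -105 + 4560 = 4455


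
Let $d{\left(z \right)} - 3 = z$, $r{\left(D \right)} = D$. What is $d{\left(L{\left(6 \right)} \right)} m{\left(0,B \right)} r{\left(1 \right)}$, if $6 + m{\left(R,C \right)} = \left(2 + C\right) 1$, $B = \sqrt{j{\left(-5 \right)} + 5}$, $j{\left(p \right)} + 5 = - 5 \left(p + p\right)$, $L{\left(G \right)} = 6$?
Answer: $-36 + 45 \sqrt{2} \approx 27.64$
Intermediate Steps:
$j{\left(p \right)} = -5 - 10 p$ ($j{\left(p \right)} = -5 - 5 \left(p + p\right) = -5 - 5 \cdot 2 p = -5 - 10 p$)
$B = 5 \sqrt{2}$ ($B = \sqrt{\left(-5 - -50\right) + 5} = \sqrt{\left(-5 + 50\right) + 5} = \sqrt{45 + 5} = \sqrt{50} = 5 \sqrt{2} \approx 7.0711$)
$d{\left(z \right)} = 3 + z$
$m{\left(R,C \right)} = -4 + C$ ($m{\left(R,C \right)} = -6 + \left(2 + C\right) 1 = -6 + \left(2 + C\right) = -4 + C$)
$d{\left(L{\left(6 \right)} \right)} m{\left(0,B \right)} r{\left(1 \right)} = \left(3 + 6\right) \left(-4 + 5 \sqrt{2}\right) 1 = 9 \left(-4 + 5 \sqrt{2}\right) 1 = \left(-36 + 45 \sqrt{2}\right) 1 = -36 + 45 \sqrt{2}$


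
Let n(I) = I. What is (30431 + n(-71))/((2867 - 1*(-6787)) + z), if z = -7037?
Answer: 30360/2617 ≈ 11.601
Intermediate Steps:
(30431 + n(-71))/((2867 - 1*(-6787)) + z) = (30431 - 71)/((2867 - 1*(-6787)) - 7037) = 30360/((2867 + 6787) - 7037) = 30360/(9654 - 7037) = 30360/2617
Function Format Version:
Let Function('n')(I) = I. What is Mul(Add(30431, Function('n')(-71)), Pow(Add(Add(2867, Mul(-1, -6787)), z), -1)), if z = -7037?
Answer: Rational(30360, 2617) ≈ 11.601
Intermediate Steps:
Mul(Add(30431, Function('n')(-71)), Pow(Add(Add(2867, Mul(-1, -6787)), z), -1)) = Mul(Add(30431, -71), Pow(Add(Add(2867, Mul(-1, -6787)), -7037), -1)) = Mul(30360, Pow(Add(Add(2867, 6787), -7037), -1)) = Mul(30360, Pow(Add(9654, -7037), -1)) = Mul(30360, Pow(2617, -1)) = Mul(30360, Rational(1, 2617)) = Rational(30360, 2617)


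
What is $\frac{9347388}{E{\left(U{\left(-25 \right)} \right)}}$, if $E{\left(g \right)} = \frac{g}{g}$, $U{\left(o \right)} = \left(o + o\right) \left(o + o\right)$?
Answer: $9347388$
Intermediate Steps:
$U{\left(o \right)} = 4 o^{2}$ ($U{\left(o \right)} = 2 o 2 o = 4 o^{2}$)
$E{\left(g \right)} = 1$
$\frac{9347388}{E{\left(U{\left(-25 \right)} \right)}} = \frac{9347388}{1} = 9347388 \cdot 1 = 9347388$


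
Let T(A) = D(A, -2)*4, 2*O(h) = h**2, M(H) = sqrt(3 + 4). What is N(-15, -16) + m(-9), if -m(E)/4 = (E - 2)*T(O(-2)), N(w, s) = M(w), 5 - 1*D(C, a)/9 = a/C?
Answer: 9504 + sqrt(7) ≈ 9506.6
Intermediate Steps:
D(C, a) = 45 - 9*a/C
M(H) = sqrt(7)
N(w, s) = sqrt(7)
O(h) = h**2/2
T(A) = 180 + 72/A (T(A) = (45 - 9*(-2)/A)*4 = (45 + 18/A)*4 = 180 + 72/A)
m(E) = 1728 - 864*E (m(E) = -4*(E - 2)*(180 + 72/(((1/2)*(-2)**2))) = -4*(-2 + E)*(180 + 72/(((1/2)*4))) = -4*(-2 + E)*(180 + 72/2) = -4*(-2 + E)*(180 + 72*(1/2)) = -4*(-2 + E)*(180 + 36) = -4*(-2 + E)*216 = -4*(-432 + 216*E) = 1728 - 864*E)
N(-15, -16) + m(-9) = sqrt(7) + (1728 - 864*(-9)) = sqrt(7) + (1728 + 7776) = sqrt(7) + 9504 = 9504 + sqrt(7)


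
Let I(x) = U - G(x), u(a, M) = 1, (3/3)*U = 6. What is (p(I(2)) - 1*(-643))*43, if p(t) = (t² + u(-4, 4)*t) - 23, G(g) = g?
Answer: 27520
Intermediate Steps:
U = 6
I(x) = 6 - x
p(t) = -23 + t + t² (p(t) = (t² + 1*t) - 23 = (t² + t) - 23 = (t + t²) - 23 = -23 + t + t²)
(p(I(2)) - 1*(-643))*43 = ((-23 + (6 - 1*2) + (6 - 1*2)²) - 1*(-643))*43 = ((-23 + (6 - 2) + (6 - 2)²) + 643)*43 = ((-23 + 4 + 4²) + 643)*43 = ((-23 + 4 + 16) + 643)*43 = (-3 + 643)*43 = 640*43 = 27520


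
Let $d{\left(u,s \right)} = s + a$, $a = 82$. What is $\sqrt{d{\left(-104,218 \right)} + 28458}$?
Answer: $\sqrt{28758} \approx 169.58$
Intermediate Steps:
$d{\left(u,s \right)} = 82 + s$ ($d{\left(u,s \right)} = s + 82 = 82 + s$)
$\sqrt{d{\left(-104,218 \right)} + 28458} = \sqrt{\left(82 + 218\right) + 28458} = \sqrt{300 + 28458} = \sqrt{28758}$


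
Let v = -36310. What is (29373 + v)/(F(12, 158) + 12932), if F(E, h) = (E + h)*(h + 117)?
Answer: -991/8526 ≈ -0.11623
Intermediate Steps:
F(E, h) = (117 + h)*(E + h) (F(E, h) = (E + h)*(117 + h) = (117 + h)*(E + h))
(29373 + v)/(F(12, 158) + 12932) = (29373 - 36310)/((158² + 117*12 + 117*158 + 12*158) + 12932) = -6937/((24964 + 1404 + 18486 + 1896) + 12932) = -6937/(46750 + 12932) = -6937/59682 = -6937*1/59682 = -991/8526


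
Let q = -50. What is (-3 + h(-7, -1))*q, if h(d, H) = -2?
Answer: 250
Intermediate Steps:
(-3 + h(-7, -1))*q = (-3 - 2)*(-50) = -5*(-50) = 250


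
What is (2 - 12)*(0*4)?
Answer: 0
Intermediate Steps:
(2 - 12)*(0*4) = -10*0 = 0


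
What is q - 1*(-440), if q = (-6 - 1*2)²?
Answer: 504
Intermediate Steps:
q = 64 (q = (-6 - 2)² = (-8)² = 64)
q - 1*(-440) = 64 - 1*(-440) = 64 + 440 = 504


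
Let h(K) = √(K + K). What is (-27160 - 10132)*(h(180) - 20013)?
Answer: 746324796 - 223752*√10 ≈ 7.4562e+8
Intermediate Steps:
h(K) = √2*√K (h(K) = √(2*K) = √2*√K)
(-27160 - 10132)*(h(180) - 20013) = (-27160 - 10132)*(√2*√180 - 20013) = -37292*(√2*(6*√5) - 20013) = -37292*(6*√10 - 20013) = -37292*(-20013 + 6*√10) = 746324796 - 223752*√10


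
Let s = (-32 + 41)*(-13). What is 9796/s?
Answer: -9796/117 ≈ -83.726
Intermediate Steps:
s = -117 (s = 9*(-13) = -117)
9796/s = 9796/(-117) = 9796*(-1/117) = -9796/117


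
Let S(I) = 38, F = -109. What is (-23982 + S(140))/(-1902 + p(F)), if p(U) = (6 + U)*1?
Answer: 23944/2005 ≈ 11.942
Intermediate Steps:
p(U) = 6 + U
(-23982 + S(140))/(-1902 + p(F)) = (-23982 + 38)/(-1902 + (6 - 109)) = -23944/(-1902 - 103) = -23944/(-2005) = -23944*(-1/2005) = 23944/2005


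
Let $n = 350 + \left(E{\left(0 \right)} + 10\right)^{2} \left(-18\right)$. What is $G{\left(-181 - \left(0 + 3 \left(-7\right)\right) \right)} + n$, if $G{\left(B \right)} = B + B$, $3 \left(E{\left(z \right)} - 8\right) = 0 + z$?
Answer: $-5802$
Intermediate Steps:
$E{\left(z \right)} = 8 + \frac{z}{3}$ ($E{\left(z \right)} = 8 + \frac{0 + z}{3} = 8 + \frac{z}{3}$)
$n = -5482$ ($n = 350 + \left(\left(8 + \frac{1}{3} \cdot 0\right) + 10\right)^{2} \left(-18\right) = 350 + \left(\left(8 + 0\right) + 10\right)^{2} \left(-18\right) = 350 + \left(8 + 10\right)^{2} \left(-18\right) = 350 + 18^{2} \left(-18\right) = 350 + 324 \left(-18\right) = 350 - 5832 = -5482$)
$G{\left(B \right)} = 2 B$
$G{\left(-181 - \left(0 + 3 \left(-7\right)\right) \right)} + n = 2 \left(-181 - \left(0 + 3 \left(-7\right)\right)\right) - 5482 = 2 \left(-181 - \left(0 - 21\right)\right) - 5482 = 2 \left(-181 - -21\right) - 5482 = 2 \left(-181 + 21\right) - 5482 = 2 \left(-160\right) - 5482 = -320 - 5482 = -5802$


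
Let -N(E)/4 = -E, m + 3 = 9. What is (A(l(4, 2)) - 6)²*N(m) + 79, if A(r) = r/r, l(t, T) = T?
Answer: 679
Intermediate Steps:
m = 6 (m = -3 + 9 = 6)
A(r) = 1
N(E) = 4*E (N(E) = -(-4)*E = 4*E)
(A(l(4, 2)) - 6)²*N(m) + 79 = (1 - 6)²*(4*6) + 79 = (-5)²*24 + 79 = 25*24 + 79 = 600 + 79 = 679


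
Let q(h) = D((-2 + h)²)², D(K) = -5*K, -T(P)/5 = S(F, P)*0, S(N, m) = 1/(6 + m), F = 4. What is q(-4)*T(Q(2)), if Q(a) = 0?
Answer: 0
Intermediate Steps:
T(P) = 0 (T(P) = -5*0/(6 + P) = -5*0 = 0)
q(h) = 25*(-2 + h)⁴ (q(h) = (-5*(-2 + h)²)² = 25*(-2 + h)⁴)
q(-4)*T(Q(2)) = (25*(-2 - 4)⁴)*0 = (25*(-6)⁴)*0 = (25*1296)*0 = 32400*0 = 0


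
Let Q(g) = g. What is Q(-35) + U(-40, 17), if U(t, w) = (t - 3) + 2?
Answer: -76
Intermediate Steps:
U(t, w) = -1 + t (U(t, w) = (-3 + t) + 2 = -1 + t)
Q(-35) + U(-40, 17) = -35 + (-1 - 40) = -35 - 41 = -76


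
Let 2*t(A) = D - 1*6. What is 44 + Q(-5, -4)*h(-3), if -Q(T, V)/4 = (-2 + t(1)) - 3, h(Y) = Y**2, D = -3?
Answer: 386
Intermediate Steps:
t(A) = -9/2 (t(A) = (-3 - 1*6)/2 = (-3 - 6)/2 = (1/2)*(-9) = -9/2)
Q(T, V) = 38 (Q(T, V) = -4*((-2 - 9/2) - 3) = -4*(-13/2 - 3) = -4*(-19/2) = 38)
44 + Q(-5, -4)*h(-3) = 44 + 38*(-3)**2 = 44 + 38*9 = 44 + 342 = 386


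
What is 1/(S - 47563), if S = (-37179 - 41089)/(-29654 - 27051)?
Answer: -56705/2696981647 ≈ -2.1025e-5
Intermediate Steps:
S = 78268/56705 (S = -78268/(-56705) = -78268*(-1/56705) = 78268/56705 ≈ 1.3803)
1/(S - 47563) = 1/(78268/56705 - 47563) = 1/(-2696981647/56705) = -56705/2696981647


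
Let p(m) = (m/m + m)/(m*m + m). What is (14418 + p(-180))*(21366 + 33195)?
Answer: 47199611693/60 ≈ 7.8666e+8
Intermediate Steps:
p(m) = (1 + m)/(m + m²) (p(m) = (1 + m)/(m² + m) = (1 + m)/(m + m²))
(14418 + p(-180))*(21366 + 33195) = (14418 + 1/(-180))*(21366 + 33195) = (14418 - 1/180)*54561 = (2595239/180)*54561 = 47199611693/60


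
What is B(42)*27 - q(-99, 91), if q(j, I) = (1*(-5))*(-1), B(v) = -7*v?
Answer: -7943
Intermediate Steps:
q(j, I) = 5 (q(j, I) = -5*(-1) = 5)
B(42)*27 - q(-99, 91) = -7*42*27 - 1*5 = -294*27 - 5 = -7938 - 5 = -7943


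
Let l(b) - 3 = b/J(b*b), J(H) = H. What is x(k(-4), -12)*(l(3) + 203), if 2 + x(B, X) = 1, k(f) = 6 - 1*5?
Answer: -619/3 ≈ -206.33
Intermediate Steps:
k(f) = 1 (k(f) = 6 - 5 = 1)
x(B, X) = -1 (x(B, X) = -2 + 1 = -1)
l(b) = 3 + 1/b (l(b) = 3 + b/((b*b)) = 3 + b/(b²) = 3 + b/b² = 3 + 1/b)
x(k(-4), -12)*(l(3) + 203) = -((3 + 1/3) + 203) = -((3 + ⅓) + 203) = -(10/3 + 203) = -1*619/3 = -619/3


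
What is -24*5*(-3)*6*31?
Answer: 66960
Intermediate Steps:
-24*5*(-3)*6*31 = -(-360)*6*31 = -24*(-90)*31 = 2160*31 = 66960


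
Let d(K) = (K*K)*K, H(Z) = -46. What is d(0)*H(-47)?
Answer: 0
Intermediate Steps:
d(K) = K³ (d(K) = K²*K = K³)
d(0)*H(-47) = 0³*(-46) = 0*(-46) = 0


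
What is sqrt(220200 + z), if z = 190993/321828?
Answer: sqrt(5701723416923001)/160914 ≈ 469.26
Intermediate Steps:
z = 190993/321828 (z = 190993*(1/321828) = 190993/321828 ≈ 0.59346)
sqrt(220200 + z) = sqrt(220200 + 190993/321828) = sqrt(70866716593/321828) = sqrt(5701723416923001)/160914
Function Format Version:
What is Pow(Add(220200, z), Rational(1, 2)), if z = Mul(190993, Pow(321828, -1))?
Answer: Mul(Rational(1, 160914), Pow(5701723416923001, Rational(1, 2))) ≈ 469.26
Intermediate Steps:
z = Rational(190993, 321828) (z = Mul(190993, Rational(1, 321828)) = Rational(190993, 321828) ≈ 0.59346)
Pow(Add(220200, z), Rational(1, 2)) = Pow(Add(220200, Rational(190993, 321828)), Rational(1, 2)) = Pow(Rational(70866716593, 321828), Rational(1, 2)) = Mul(Rational(1, 160914), Pow(5701723416923001, Rational(1, 2)))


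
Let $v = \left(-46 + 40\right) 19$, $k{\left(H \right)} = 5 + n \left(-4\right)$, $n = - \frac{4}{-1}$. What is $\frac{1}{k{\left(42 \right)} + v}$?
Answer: $- \frac{1}{125} \approx -0.008$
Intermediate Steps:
$n = 4$ ($n = \left(-4\right) \left(-1\right) = 4$)
$k{\left(H \right)} = -11$ ($k{\left(H \right)} = 5 + 4 \left(-4\right) = 5 - 16 = -11$)
$v = -114$ ($v = \left(-6\right) 19 = -114$)
$\frac{1}{k{\left(42 \right)} + v} = \frac{1}{-11 - 114} = \frac{1}{-125} = - \frac{1}{125}$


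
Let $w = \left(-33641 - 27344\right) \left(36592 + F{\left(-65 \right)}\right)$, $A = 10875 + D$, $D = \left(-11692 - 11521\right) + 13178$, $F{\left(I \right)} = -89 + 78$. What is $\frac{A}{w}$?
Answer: $- \frac{168}{446178457} \approx -3.7653 \cdot 10^{-7}$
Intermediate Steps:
$F{\left(I \right)} = -11$
$D = -10035$ ($D = -23213 + 13178 = -10035$)
$A = 840$ ($A = 10875 - 10035 = 840$)
$w = -2230892285$ ($w = \left(-33641 - 27344\right) \left(36592 - 11\right) = \left(-60985\right) 36581 = -2230892285$)
$\frac{A}{w} = \frac{840}{-2230892285} = 840 \left(- \frac{1}{2230892285}\right) = - \frac{168}{446178457}$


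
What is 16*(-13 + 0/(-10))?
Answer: -208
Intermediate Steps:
16*(-13 + 0/(-10)) = 16*(-13 + 0*(-⅒)) = 16*(-13 + 0) = 16*(-13) = -208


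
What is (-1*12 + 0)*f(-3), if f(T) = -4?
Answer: 48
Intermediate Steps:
(-1*12 + 0)*f(-3) = (-1*12 + 0)*(-4) = (-12 + 0)*(-4) = -12*(-4) = 48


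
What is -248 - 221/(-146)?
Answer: -35987/146 ≈ -246.49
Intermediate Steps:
-248 - 221/(-146) = -248 - 221*(-1/146) = -248 + 221/146 = -35987/146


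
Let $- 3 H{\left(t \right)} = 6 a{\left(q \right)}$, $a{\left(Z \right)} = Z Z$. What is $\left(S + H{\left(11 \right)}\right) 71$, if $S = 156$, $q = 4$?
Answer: $8804$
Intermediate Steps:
$a{\left(Z \right)} = Z^{2}$
$H{\left(t \right)} = -32$ ($H{\left(t \right)} = - \frac{6 \cdot 4^{2}}{3} = - \frac{6 \cdot 16}{3} = \left(- \frac{1}{3}\right) 96 = -32$)
$\left(S + H{\left(11 \right)}\right) 71 = \left(156 - 32\right) 71 = 124 \cdot 71 = 8804$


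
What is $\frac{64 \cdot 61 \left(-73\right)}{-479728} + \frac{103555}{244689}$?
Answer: $\frac{7463290033}{7336510287} \approx 1.0173$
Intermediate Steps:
$\frac{64 \cdot 61 \left(-73\right)}{-479728} + \frac{103555}{244689} = 3904 \left(-73\right) \left(- \frac{1}{479728}\right) + 103555 \cdot \frac{1}{244689} = \left(-284992\right) \left(- \frac{1}{479728}\right) + \frac{103555}{244689} = \frac{17812}{29983} + \frac{103555}{244689} = \frac{7463290033}{7336510287}$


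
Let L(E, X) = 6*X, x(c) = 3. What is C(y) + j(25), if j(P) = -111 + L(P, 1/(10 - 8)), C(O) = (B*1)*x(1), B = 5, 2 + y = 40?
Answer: -93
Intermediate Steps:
y = 38 (y = -2 + 40 = 38)
C(O) = 15 (C(O) = (5*1)*3 = 5*3 = 15)
j(P) = -108 (j(P) = -111 + 6/(10 - 8) = -111 + 6/2 = -111 + 6*(½) = -111 + 3 = -108)
C(y) + j(25) = 15 - 108 = -93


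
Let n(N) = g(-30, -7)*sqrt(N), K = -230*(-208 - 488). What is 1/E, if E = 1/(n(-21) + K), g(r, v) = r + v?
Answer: 160080 - 37*I*sqrt(21) ≈ 1.6008e+5 - 169.56*I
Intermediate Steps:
K = 160080 (K = -230*(-696) = 160080)
n(N) = -37*sqrt(N) (n(N) = (-30 - 7)*sqrt(N) = -37*sqrt(N))
E = 1/(160080 - 37*I*sqrt(21)) (E = 1/(-37*I*sqrt(21) + 160080) = 1/(160080 - 37*I*sqrt(21)) ≈ 6.2469e-6 + 6.62e-9*I)
1/E = 1/(53360/8541878383 + 37*I*sqrt(21)/25625635149)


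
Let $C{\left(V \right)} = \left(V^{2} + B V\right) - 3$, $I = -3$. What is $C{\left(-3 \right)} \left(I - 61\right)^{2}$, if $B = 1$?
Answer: $12288$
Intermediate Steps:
$C{\left(V \right)} = -3 + V + V^{2}$ ($C{\left(V \right)} = \left(V^{2} + 1 V\right) - 3 = \left(V^{2} + V\right) - 3 = \left(V + V^{2}\right) - 3 = -3 + V + V^{2}$)
$C{\left(-3 \right)} \left(I - 61\right)^{2} = \left(-3 - 3 + \left(-3\right)^{2}\right) \left(-3 - 61\right)^{2} = \left(-3 - 3 + 9\right) \left(-64\right)^{2} = 3 \cdot 4096 = 12288$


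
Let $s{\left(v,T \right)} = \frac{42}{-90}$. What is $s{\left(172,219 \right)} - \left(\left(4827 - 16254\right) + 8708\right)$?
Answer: $\frac{40778}{15} \approx 2718.5$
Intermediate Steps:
$s{\left(v,T \right)} = - \frac{7}{15}$ ($s{\left(v,T \right)} = 42 \left(- \frac{1}{90}\right) = - \frac{7}{15}$)
$s{\left(172,219 \right)} - \left(\left(4827 - 16254\right) + 8708\right) = - \frac{7}{15} - \left(\left(4827 - 16254\right) + 8708\right) = - \frac{7}{15} - \left(-11427 + 8708\right) = - \frac{7}{15} - -2719 = - \frac{7}{15} + 2719 = \frac{40778}{15}$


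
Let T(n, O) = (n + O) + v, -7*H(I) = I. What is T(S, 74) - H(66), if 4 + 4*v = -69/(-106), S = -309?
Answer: -671981/2968 ≈ -226.41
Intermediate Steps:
v = -355/424 (v = -1 + (-69/(-106))/4 = -1 + (-69*(-1/106))/4 = -1 + (¼)*(69/106) = -1 + 69/424 = -355/424 ≈ -0.83726)
H(I) = -I/7
T(n, O) = -355/424 + O + n (T(n, O) = (n + O) - 355/424 = (O + n) - 355/424 = -355/424 + O + n)
T(S, 74) - H(66) = (-355/424 + 74 - 309) - (-1)*66/7 = -99995/424 - 1*(-66/7) = -99995/424 + 66/7 = -671981/2968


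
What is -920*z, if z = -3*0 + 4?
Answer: -3680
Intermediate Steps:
z = 4 (z = 0 + 4 = 4)
-920*z = -920*4 = -3680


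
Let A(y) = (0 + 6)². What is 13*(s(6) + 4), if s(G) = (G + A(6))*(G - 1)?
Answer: 2782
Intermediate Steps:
A(y) = 36 (A(y) = 6² = 36)
s(G) = (-1 + G)*(36 + G) (s(G) = (G + 36)*(G - 1) = (36 + G)*(-1 + G) = (-1 + G)*(36 + G))
13*(s(6) + 4) = 13*((-36 + 6² + 35*6) + 4) = 13*((-36 + 36 + 210) + 4) = 13*(210 + 4) = 13*214 = 2782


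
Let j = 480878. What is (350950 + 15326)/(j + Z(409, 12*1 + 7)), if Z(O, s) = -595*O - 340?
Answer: 122092/79061 ≈ 1.5443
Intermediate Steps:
Z(O, s) = -340 - 595*O
(350950 + 15326)/(j + Z(409, 12*1 + 7)) = (350950 + 15326)/(480878 + (-340 - 595*409)) = 366276/(480878 + (-340 - 243355)) = 366276/(480878 - 243695) = 366276/237183 = 366276*(1/237183) = 122092/79061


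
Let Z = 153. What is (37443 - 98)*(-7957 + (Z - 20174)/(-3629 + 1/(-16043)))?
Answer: -17288334651357385/58220048 ≈ -2.9695e+8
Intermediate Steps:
(37443 - 98)*(-7957 + (Z - 20174)/(-3629 + 1/(-16043))) = (37443 - 98)*(-7957 + (153 - 20174)/(-3629 + 1/(-16043))) = 37345*(-7957 - 20021/(-3629 - 1/16043)) = 37345*(-7957 - 20021/(-58220048/16043)) = 37345*(-7957 - 20021*(-16043/58220048)) = 37345*(-7957 + 321196903/58220048) = 37345*(-462935725033/58220048) = -17288334651357385/58220048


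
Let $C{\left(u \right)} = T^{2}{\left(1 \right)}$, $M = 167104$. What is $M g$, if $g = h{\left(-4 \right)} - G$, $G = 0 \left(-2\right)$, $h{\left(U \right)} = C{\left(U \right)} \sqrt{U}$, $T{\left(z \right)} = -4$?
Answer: $5347328 i \approx 5.3473 \cdot 10^{6} i$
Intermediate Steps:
$C{\left(u \right)} = 16$ ($C{\left(u \right)} = \left(-4\right)^{2} = 16$)
$h{\left(U \right)} = 16 \sqrt{U}$
$G = 0$
$g = 32 i$ ($g = 16 \sqrt{-4} - 0 = 16 \cdot 2 i + 0 = 32 i + 0 = 32 i \approx 32.0 i$)
$M g = 167104 \cdot 32 i = 5347328 i$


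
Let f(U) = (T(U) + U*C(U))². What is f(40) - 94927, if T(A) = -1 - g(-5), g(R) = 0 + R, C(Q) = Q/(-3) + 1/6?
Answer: 1604281/9 ≈ 1.7825e+5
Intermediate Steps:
C(Q) = ⅙ - Q/3 (C(Q) = Q*(-⅓) + 1*(⅙) = -Q/3 + ⅙ = ⅙ - Q/3)
g(R) = R
T(A) = 4 (T(A) = -1 - 1*(-5) = -1 + 5 = 4)
f(U) = (4 + U*(⅙ - U/3))²
f(40) - 94927 = (-24 + 40*(-1 + 2*40))²/36 - 94927 = (-24 + 40*(-1 + 80))²/36 - 94927 = (-24 + 40*79)²/36 - 94927 = (-24 + 3160)²/36 - 94927 = (1/36)*3136² - 94927 = (1/36)*9834496 - 94927 = 2458624/9 - 94927 = 1604281/9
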